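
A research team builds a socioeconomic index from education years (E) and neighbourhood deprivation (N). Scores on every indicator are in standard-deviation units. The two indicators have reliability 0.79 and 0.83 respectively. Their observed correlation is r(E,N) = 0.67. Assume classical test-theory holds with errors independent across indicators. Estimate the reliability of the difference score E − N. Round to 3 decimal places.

Var(E−N) = 1 + 1 − 2·0.67 = 2 − 1.34 = 0.66.
Because errors are independent across components, Cov(Tᵢ,Tⱼ) = Cov(Xᵢ,Xⱼ); the off-diagonal part of the true-score variance is the same as above.
True-score variance = [0.79 + 0.83] − 1.34 = 1.62 − 1.34 = 0.28.
Reliability = 0.28 / 0.66 = 0.424.

0.424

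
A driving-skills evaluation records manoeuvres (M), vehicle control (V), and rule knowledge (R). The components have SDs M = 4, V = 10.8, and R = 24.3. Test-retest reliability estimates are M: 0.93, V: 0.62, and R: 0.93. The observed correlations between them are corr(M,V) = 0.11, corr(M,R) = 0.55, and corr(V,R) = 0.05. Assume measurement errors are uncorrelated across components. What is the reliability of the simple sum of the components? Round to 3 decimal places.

0.900

Var(M+V+R) = 4² + 10.8² + 24.3² + 2·[4·10.8·0.11 + 4·24.3·0.55 + 10.8·24.3·0.05] = 723.13 + 142.668 = 865.798.
Because errors are independent across components, Cov(Tᵢ,Tⱼ) = Cov(Xᵢ,Xⱼ); the off-diagonal part of the true-score variance is the same as above.
True-score variance = [4²·0.93 + 10.8²·0.62 + 24.3²·0.93] + 142.668 = 636.353 + 142.668 = 779.021.
Reliability = 779.021 / 865.798 = 0.900.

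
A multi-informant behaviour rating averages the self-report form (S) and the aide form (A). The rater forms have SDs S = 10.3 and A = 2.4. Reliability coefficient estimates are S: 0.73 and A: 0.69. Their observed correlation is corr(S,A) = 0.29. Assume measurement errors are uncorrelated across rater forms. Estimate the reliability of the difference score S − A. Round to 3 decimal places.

0.688

Var(S−A) = 10.3² + 2.4² − 2·10.3·2.4·0.29 = 111.85 − 14.3376 = 97.5124.
Because errors are independent across components, Cov(Tᵢ,Tⱼ) = Cov(Xᵢ,Xⱼ); the off-diagonal part of the true-score variance is the same as above.
True-score variance = [10.3²·0.73 + 2.4²·0.69] − 14.3376 = 81.4201 − 14.3376 = 67.0825.
Reliability = 67.0825 / 97.5124 = 0.688.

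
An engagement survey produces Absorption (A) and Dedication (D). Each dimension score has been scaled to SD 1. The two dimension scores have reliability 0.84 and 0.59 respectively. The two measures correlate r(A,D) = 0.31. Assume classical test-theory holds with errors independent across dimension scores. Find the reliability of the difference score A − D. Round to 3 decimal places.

Var(A−D) = 1 + 1 − 2·0.31 = 2 − 0.62 = 1.38.
Because errors are independent across components, Cov(Tᵢ,Tⱼ) = Cov(Xᵢ,Xⱼ); the off-diagonal part of the true-score variance is the same as above.
True-score variance = [0.84 + 0.59] − 0.62 = 1.43 − 0.62 = 0.81.
Reliability = 0.81 / 1.38 = 0.587.

0.587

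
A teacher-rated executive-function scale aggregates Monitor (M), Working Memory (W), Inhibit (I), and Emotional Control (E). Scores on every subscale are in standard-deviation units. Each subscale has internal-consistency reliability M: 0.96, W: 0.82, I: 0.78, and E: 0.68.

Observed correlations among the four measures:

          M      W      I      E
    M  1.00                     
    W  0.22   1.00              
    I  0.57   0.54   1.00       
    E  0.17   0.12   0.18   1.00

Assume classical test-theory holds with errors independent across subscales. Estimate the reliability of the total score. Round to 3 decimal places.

0.900

Var(M+W+I+E) = 4 + 2·[0.22 + 0.57 + 0.17 + 0.54 + 0.12 + 0.18] = 4 + 3.6 = 7.6.
Under uncorrelated errors the observed covariances equal the true-score covariances, so only the own-variance terms attenuate.
True-score variance = [0.96 + 0.82 + 0.78 + 0.68] + 3.6 = 3.24 + 3.6 = 6.84.
Reliability = 6.84 / 7.6 = 0.900.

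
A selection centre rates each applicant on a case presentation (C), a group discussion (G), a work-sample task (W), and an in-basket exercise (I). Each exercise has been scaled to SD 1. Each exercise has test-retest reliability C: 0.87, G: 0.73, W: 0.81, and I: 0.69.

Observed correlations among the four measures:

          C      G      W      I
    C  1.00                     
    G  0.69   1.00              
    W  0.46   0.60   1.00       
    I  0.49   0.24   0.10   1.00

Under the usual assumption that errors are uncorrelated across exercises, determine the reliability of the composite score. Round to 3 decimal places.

Var(C+G+W+I) = 4 + 2·[0.69 + 0.46 + 0.49 + 0.60 + 0.24 + 0.10] = 4 + 5.16 = 9.16.
With uncorrelated errors the cross-covariances are all true-score covariance, so they carry over unchanged; only the diagonal terms shrink to ρᵢσᵢ².
True-score variance = [0.87 + 0.73 + 0.81 + 0.69] + 5.16 = 3.1 + 5.16 = 8.26.
Reliability = 8.26 / 9.16 = 0.902.

0.902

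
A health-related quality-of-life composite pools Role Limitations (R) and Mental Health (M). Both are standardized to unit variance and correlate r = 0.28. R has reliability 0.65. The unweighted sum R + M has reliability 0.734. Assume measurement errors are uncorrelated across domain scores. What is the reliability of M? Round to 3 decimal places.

Var(R+M) = 2 + 2·0.28 = 2.560.
True-score variance = ρ_R + ρ_M + 2·0.28, so 0.734 = (0.65 + ρ_M + 0.56) / 2.560.
ρ_M = 0.734·2.560 − 0.65 − 0.56 = 0.669.

0.669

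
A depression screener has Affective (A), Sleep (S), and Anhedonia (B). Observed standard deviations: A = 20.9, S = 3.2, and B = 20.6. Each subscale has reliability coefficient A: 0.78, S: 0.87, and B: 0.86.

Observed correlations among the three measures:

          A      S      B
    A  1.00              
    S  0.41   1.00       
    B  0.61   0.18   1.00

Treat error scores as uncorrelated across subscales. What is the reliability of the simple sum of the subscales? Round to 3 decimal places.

0.894

Var(A+S+B) = 20.9² + 3.2² + 20.6² + 2·[20.9·3.2·0.41 + 20.9·20.6·0.61 + 3.2·20.6·0.18] = 871.41 + 603.832 = 1475.24.
Because errors are independent across components, Cov(Tᵢ,Tⱼ) = Cov(Xᵢ,Xⱼ); the off-diagonal part of the true-score variance is the same as above.
True-score variance = [20.9²·0.78 + 3.2²·0.87 + 20.6²·0.86] + 603.832 = 714.57 + 603.832 = 1318.4.
Reliability = 1318.4 / 1475.24 = 0.894.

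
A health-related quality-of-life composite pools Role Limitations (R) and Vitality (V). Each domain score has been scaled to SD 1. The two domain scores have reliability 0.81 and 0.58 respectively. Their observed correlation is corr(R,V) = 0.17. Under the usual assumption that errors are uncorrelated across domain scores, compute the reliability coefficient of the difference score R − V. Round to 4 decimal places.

0.6325

Var(R−V) = 1 + 1 − 2·0.17 = 2 − 0.34 = 1.66.
Because errors are independent across components, Cov(Tᵢ,Tⱼ) = Cov(Xᵢ,Xⱼ); the off-diagonal part of the true-score variance is the same as above.
True-score variance = [0.81 + 0.58] − 0.34 = 1.39 − 0.34 = 1.05.
Reliability = 1.05 / 1.66 = 0.6325.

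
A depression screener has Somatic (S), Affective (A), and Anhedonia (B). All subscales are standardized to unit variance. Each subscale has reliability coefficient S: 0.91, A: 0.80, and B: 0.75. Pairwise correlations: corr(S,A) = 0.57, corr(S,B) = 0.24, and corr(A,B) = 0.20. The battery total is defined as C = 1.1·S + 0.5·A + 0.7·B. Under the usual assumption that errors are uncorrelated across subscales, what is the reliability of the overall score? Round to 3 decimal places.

Var(C) = 1.1² + 0.5² + 0.7² + 2·[0.55·0.57 + 0.77·0.24 + 0.35·0.20] = 1.95 + 1.1366 = 3.0866.
With uncorrelated errors the cross-covariances are all true-score covariance, so they carry over unchanged; only the diagonal terms shrink to ρᵢσᵢ².
True-score variance = [1.1²·0.91 + 0.5²·0.80 + 0.7²·0.75] + 1.1366 = 1.6686 + 1.1366 = 2.8052.
Reliability = 2.8052 / 3.0866 = 0.909.

0.909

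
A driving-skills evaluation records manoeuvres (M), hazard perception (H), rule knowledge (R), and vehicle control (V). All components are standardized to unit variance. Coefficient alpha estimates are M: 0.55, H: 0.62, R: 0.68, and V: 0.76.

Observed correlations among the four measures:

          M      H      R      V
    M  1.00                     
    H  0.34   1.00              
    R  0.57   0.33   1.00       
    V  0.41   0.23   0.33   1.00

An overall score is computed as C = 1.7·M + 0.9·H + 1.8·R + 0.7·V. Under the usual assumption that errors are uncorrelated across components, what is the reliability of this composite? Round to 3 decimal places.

Var(C) = 1.7² + 0.9² + 1.8² + 0.7² + 2·[1.53·0.34 + 3.06·0.57 + 1.19·0.41 + 1.62·0.33 + 0.63·0.23 + 1.26·0.33] = 7.43 + 7.6952 = 15.1252.
Because errors are independent across components, Cov(Tᵢ,Tⱼ) = Cov(Xᵢ,Xⱼ); the off-diagonal part of the true-score variance is the same as above.
True-score variance = [1.7²·0.55 + 0.9²·0.62 + 1.8²·0.68 + 0.7²·0.76] + 7.6952 = 4.6673 + 7.6952 = 12.3625.
Reliability = 12.3625 / 15.1252 = 0.817.

0.817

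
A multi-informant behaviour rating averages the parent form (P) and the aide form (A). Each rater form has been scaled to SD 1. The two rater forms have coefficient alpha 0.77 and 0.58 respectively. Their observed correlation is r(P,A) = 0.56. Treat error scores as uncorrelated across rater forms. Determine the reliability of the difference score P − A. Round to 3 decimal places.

Var(P−A) = 1 + 1 − 2·0.56 = 2 − 1.12 = 0.88.
Because errors are independent across components, Cov(Tᵢ,Tⱼ) = Cov(Xᵢ,Xⱼ); the off-diagonal part of the true-score variance is the same as above.
True-score variance = [0.77 + 0.58] − 1.12 = 1.35 − 1.12 = 0.23.
Reliability = 0.23 / 0.88 = 0.261.

0.261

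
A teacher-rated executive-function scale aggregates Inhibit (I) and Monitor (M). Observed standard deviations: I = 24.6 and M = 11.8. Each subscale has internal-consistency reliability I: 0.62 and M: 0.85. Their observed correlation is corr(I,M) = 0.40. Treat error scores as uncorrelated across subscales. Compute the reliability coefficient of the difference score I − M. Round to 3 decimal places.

0.510

Var(I−M) = 24.6² + 11.8² − 2·24.6·11.8·0.40 = 744.4 − 232.224 = 512.176.
Under uncorrelated errors the observed covariances equal the true-score covariances, so only the own-variance terms attenuate.
True-score variance = [24.6²·0.62 + 11.8²·0.85] − 232.224 = 493.553 − 232.224 = 261.329.
Reliability = 261.329 / 512.176 = 0.510.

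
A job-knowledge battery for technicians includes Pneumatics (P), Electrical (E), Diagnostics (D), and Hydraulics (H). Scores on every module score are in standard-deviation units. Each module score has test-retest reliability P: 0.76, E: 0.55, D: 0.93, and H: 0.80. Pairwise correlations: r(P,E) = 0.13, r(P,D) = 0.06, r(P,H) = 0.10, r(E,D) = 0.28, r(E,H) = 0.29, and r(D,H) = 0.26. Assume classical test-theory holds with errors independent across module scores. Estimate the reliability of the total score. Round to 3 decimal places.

0.846

Var(P+E+D+H) = 4 + 2·[0.13 + 0.06 + 0.10 + 0.28 + 0.29 + 0.26] = 4 + 2.24 = 6.24.
Under uncorrelated errors the observed covariances equal the true-score covariances, so only the own-variance terms attenuate.
True-score variance = [0.76 + 0.55 + 0.93 + 0.80] + 2.24 = 3.04 + 2.24 = 5.28.
Reliability = 5.28 / 6.24 = 0.846.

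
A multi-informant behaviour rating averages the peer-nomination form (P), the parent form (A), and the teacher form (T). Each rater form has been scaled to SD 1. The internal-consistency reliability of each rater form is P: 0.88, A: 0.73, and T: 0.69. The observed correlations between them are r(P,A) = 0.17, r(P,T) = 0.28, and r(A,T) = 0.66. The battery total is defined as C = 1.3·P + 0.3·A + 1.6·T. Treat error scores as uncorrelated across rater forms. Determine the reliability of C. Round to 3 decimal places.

Var(C) = 1.3² + 0.3² + 1.6² + 2·[0.39·0.17 + 2.08·0.28 + 0.48·0.66] = 4.34 + 1.931 = 6.271.
With uncorrelated errors the cross-covariances are all true-score covariance, so they carry over unchanged; only the diagonal terms shrink to ρᵢσᵢ².
True-score variance = [1.3²·0.88 + 0.3²·0.73 + 1.6²·0.69] + 1.931 = 3.3193 + 1.931 = 5.2503.
Reliability = 5.2503 / 6.271 = 0.837.

0.837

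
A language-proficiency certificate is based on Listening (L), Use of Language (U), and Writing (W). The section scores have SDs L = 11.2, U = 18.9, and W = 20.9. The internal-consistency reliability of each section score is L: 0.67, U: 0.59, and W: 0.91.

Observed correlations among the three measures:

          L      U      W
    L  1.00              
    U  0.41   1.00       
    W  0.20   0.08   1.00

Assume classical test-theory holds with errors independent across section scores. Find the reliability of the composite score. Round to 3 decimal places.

Var(L+U+W) = 11.2² + 18.9² + 20.9² + 2·[11.2·18.9·0.41 + 11.2·20.9·0.20 + 18.9·20.9·0.08] = 919.46 + 330.411 = 1249.87.
Because errors are independent across components, Cov(Tᵢ,Tⱼ) = Cov(Xᵢ,Xⱼ); the off-diagonal part of the true-score variance is the same as above.
True-score variance = [11.2²·0.67 + 18.9²·0.59 + 20.9²·0.91] + 330.411 = 692.296 + 330.411 = 1022.71.
Reliability = 1022.71 / 1249.87 = 0.818.

0.818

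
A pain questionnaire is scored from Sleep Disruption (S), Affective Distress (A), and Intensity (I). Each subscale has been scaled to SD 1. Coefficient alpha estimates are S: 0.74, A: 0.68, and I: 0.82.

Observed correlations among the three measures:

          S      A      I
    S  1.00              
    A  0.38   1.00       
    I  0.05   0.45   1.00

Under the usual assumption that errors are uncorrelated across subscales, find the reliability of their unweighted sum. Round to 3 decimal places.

Var(S+A+I) = 3 + 2·[0.38 + 0.05 + 0.45] = 3 + 1.76 = 4.76.
Because errors are independent across components, Cov(Tᵢ,Tⱼ) = Cov(Xᵢ,Xⱼ); the off-diagonal part of the true-score variance is the same as above.
True-score variance = [0.74 + 0.68 + 0.82] + 1.76 = 2.24 + 1.76 = 4.
Reliability = 4 / 4.76 = 0.840.

0.840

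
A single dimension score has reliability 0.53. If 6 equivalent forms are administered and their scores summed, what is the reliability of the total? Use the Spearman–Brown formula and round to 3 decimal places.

0.871

ρ_k = kρ / (1 + (k−1)ρ) = 6·0.53 / (1 + 5·0.53) = 3.180 / 3.650 = 0.871.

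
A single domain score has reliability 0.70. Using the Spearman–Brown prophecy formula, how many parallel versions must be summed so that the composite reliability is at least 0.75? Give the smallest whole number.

k ≥ ρ*(1−ρ₁)/(ρ₁(1−ρ*)) = 0.75·0.30 / (0.70·0.25) = 1.286.
Smallest integer k = 2.

2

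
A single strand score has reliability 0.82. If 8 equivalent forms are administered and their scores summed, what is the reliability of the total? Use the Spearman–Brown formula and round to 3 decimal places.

0.973

ρ_k = kρ / (1 + (k−1)ρ) = 8·0.82 / (1 + 7·0.82) = 6.560 / 6.740 = 0.973.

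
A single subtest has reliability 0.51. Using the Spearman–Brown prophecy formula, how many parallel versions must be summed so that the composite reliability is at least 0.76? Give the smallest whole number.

k ≥ ρ*(1−ρ₁)/(ρ₁(1−ρ*)) = 0.76·0.49 / (0.51·0.24) = 3.042.
Smallest integer k = 4.

4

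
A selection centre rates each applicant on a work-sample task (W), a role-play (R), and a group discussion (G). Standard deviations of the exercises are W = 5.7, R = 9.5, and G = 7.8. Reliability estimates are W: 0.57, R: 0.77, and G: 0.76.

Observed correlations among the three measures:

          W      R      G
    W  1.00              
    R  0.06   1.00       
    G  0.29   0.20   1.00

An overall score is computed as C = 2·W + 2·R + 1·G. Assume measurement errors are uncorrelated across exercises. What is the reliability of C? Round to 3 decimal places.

Var(C) = 2²·5.7² + 2²·9.5² + 7.8² + 2·[4·5.7·9.5·0.06 + 2·5.7·7.8·0.29 + 2·9.5·7.8·0.20] = 551.8 + 136.846 = 688.646.
Because errors are independent across components, Cov(Tᵢ,Tⱼ) = Cov(Xᵢ,Xⱼ); the off-diagonal part of the true-score variance is the same as above.
True-score variance = [2²·5.7²·0.57 + 2²·9.5²·0.77 + 7.8²·0.76] + 136.846 = 398.286 + 136.846 = 535.131.
Reliability = 535.131 / 688.646 = 0.777.

0.777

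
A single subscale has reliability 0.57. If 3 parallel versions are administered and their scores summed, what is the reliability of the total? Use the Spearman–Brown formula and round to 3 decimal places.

ρ_k = kρ / (1 + (k−1)ρ) = 3·0.57 / (1 + 2·0.57) = 1.710 / 2.140 = 0.799.

0.799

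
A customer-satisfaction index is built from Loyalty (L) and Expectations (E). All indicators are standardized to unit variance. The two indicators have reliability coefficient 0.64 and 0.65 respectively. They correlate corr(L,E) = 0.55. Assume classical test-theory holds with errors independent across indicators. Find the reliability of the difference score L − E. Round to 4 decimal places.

0.2111

Var(L−E) = 1 + 1 − 2·0.55 = 2 − 1.1 = 0.9.
With uncorrelated errors the cross-covariances are all true-score covariance, so they carry over unchanged; only the diagonal terms shrink to ρᵢσᵢ².
True-score variance = [0.64 + 0.65] − 1.1 = 1.29 − 1.1 = 0.19.
Reliability = 0.19 / 0.9 = 0.2111.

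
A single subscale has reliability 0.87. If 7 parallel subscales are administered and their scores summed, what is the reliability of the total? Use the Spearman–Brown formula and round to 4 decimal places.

0.9791

ρ_k = kρ / (1 + (k−1)ρ) = 7·0.87 / (1 + 6·0.87) = 6.090 / 6.220 = 0.9791.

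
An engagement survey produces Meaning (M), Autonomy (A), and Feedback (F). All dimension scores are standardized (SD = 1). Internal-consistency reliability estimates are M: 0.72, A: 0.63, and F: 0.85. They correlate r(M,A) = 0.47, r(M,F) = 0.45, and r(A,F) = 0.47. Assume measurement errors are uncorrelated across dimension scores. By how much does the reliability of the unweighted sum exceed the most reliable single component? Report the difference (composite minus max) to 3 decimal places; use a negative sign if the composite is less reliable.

Var(sum) = 3 + 2.78 = 5.78; true-score variance = 2.2 + 2.78 = 4.98; composite reliability = 0.8616.
Max component reliability = 0.8500.
Difference = 0.8616 − 0.8500 = 0.012.

0.012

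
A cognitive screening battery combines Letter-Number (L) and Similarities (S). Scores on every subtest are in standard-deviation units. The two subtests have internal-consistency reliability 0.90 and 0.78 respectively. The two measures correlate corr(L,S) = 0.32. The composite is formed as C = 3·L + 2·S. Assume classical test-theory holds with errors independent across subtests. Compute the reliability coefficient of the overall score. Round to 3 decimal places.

0.894

Var(C) = 3² + 2² + 2·[6·0.32] = 13 + 3.84 = 16.84.
With uncorrelated errors the cross-covariances are all true-score covariance, so they carry over unchanged; only the diagonal terms shrink to ρᵢσᵢ².
True-score variance = [3²·0.90 + 2²·0.78] + 3.84 = 11.22 + 3.84 = 15.06.
Reliability = 15.06 / 16.84 = 0.894.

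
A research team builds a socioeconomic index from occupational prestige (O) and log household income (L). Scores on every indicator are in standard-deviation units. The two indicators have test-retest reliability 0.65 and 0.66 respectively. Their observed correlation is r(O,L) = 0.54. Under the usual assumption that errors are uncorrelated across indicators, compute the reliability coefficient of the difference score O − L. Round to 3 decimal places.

0.250

Var(O−L) = 1 + 1 − 2·0.54 = 2 − 1.08 = 0.92.
Under uncorrelated errors the observed covariances equal the true-score covariances, so only the own-variance terms attenuate.
True-score variance = [0.65 + 0.66] − 1.08 = 1.31 − 1.08 = 0.23.
Reliability = 0.23 / 0.92 = 0.250.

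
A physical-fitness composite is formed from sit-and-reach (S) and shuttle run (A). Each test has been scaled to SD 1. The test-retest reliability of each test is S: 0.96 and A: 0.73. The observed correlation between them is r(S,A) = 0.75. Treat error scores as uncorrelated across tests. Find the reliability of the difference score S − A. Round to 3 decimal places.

0.380

Var(S−A) = 1 + 1 − 2·0.75 = 2 − 1.5 = 0.5.
With uncorrelated errors the cross-covariances are all true-score covariance, so they carry over unchanged; only the diagonal terms shrink to ρᵢσᵢ².
True-score variance = [0.96 + 0.73] − 1.5 = 1.69 − 1.5 = 0.19.
Reliability = 0.19 / 0.5 = 0.380.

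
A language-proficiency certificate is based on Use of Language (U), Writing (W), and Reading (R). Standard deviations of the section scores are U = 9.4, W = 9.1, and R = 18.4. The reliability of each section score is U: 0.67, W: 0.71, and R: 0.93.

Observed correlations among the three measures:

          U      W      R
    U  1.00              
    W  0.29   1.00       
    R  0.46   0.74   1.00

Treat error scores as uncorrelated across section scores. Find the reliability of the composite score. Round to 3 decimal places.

Var(U+W+R) = 9.4² + 9.1² + 18.4² + 2·[9.4·9.1·0.29 + 9.4·18.4·0.46 + 9.1·18.4·0.74] = 509.73 + 456.548 = 966.278.
With uncorrelated errors the cross-covariances are all true-score covariance, so they carry over unchanged; only the diagonal terms shrink to ρᵢσᵢ².
True-score variance = [9.4²·0.67 + 9.1²·0.71 + 18.4²·0.93] + 456.548 = 432.857 + 456.548 = 889.405.
Reliability = 889.405 / 966.278 = 0.920.

0.920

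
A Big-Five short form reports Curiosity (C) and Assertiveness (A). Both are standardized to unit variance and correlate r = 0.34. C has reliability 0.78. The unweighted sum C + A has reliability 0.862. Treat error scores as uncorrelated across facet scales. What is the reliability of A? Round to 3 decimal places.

Var(C+A) = 2 + 2·0.34 = 2.680.
True-score variance = ρ_C + ρ_A + 2·0.34, so 0.862 = (0.78 + ρ_A + 0.68) / 2.680.
ρ_A = 0.862·2.680 − 0.78 − 0.68 = 0.850.

0.850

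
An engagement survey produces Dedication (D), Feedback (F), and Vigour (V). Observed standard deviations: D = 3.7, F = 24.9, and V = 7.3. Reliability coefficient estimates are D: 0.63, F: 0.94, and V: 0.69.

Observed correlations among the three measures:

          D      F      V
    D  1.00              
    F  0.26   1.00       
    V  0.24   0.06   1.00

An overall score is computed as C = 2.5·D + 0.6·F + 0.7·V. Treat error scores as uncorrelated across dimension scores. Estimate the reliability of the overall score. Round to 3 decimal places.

Var(C) = 2.5²·3.7² + 0.6²·24.9² + 0.7²·7.3² + 2·[1.5·3.7·24.9·0.26 + 1.75·3.7·7.3·0.24 + 0.42·24.9·7.3·0.06] = 334.878 + 103.711 = 438.589.
Because errors are independent across components, Cov(Tᵢ,Tⱼ) = Cov(Xᵢ,Xⱼ); the off-diagonal part of the true-score variance is the same as above.
True-score variance = [2.5²·3.7²·0.63 + 0.6²·24.9²·0.94 + 0.7²·7.3²·0.69] + 103.711 = 281.733 + 103.711 = 385.444.
Reliability = 385.444 / 438.589 = 0.879.

0.879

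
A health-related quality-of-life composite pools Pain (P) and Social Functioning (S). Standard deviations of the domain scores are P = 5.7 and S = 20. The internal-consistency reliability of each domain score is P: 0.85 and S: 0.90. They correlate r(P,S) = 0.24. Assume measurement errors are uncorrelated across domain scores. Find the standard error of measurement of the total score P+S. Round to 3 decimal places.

Var(total) = 432.49 + 54.72 = 487.21.
True-score variance = 387.616 + 54.72 = 442.337, so reliability = 0.9079.
Error variance = 487.21 − 442.337 = 44.8735; SEM = √44.8735 = 6.699.

6.699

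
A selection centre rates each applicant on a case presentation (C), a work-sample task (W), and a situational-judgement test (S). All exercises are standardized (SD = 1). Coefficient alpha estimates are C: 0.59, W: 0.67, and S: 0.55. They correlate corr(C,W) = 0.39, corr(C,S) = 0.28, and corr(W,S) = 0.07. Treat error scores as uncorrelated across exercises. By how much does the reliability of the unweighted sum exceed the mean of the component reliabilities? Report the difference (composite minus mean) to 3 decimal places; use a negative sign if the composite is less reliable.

Var(sum) = 3 + 1.48 = 4.48; true-score variance = 1.81 + 1.48 = 3.29; composite reliability = 0.7344.
Mean component reliability = 0.6033.
Difference = 0.7344 − 0.6033 = 0.131.

0.131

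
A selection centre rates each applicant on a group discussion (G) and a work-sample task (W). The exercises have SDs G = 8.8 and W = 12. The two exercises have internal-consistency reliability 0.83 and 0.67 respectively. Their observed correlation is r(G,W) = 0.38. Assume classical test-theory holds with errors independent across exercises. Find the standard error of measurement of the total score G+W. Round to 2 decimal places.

Var(total) = 221.44 + 80.256 = 301.696.
True-score variance = 160.755 + 80.256 = 241.011, so reliability = 0.7989.
Error variance = 301.696 − 241.011 = 60.6848; SEM = √60.6848 = 7.79.

7.79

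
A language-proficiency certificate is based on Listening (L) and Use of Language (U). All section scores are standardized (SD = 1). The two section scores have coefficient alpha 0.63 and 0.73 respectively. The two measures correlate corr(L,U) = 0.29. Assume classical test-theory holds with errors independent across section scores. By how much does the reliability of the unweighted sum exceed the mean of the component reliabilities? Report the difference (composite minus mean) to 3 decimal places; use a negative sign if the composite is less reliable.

Var(sum) = 2 + 0.58 = 2.58; true-score variance = 1.36 + 0.58 = 1.94; composite reliability = 0.7519.
Mean component reliability = 0.6800.
Difference = 0.7519 − 0.6800 = 0.072.

0.072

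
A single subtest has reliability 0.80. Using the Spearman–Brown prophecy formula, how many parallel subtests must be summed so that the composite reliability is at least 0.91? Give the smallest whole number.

k ≥ ρ*(1−ρ₁)/(ρ₁(1−ρ*)) = 0.91·0.20 / (0.80·0.09) = 2.528.
Smallest integer k = 3.

3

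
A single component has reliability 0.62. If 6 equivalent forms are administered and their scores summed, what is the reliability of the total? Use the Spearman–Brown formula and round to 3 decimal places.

0.907

ρ_k = kρ / (1 + (k−1)ρ) = 6·0.62 / (1 + 5·0.62) = 3.720 / 4.100 = 0.907.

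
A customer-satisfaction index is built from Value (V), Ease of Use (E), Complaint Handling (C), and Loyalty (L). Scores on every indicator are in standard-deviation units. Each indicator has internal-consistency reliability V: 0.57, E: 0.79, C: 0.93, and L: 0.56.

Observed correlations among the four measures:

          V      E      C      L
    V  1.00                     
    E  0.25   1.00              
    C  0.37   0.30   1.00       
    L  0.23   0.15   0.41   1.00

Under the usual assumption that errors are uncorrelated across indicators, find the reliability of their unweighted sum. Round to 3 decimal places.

Var(V+E+C+L) = 4 + 2·[0.25 + 0.37 + 0.23 + 0.30 + 0.15 + 0.41] = 4 + 3.42 = 7.42.
With uncorrelated errors the cross-covariances are all true-score covariance, so they carry over unchanged; only the diagonal terms shrink to ρᵢσᵢ².
True-score variance = [0.57 + 0.79 + 0.93 + 0.56] + 3.42 = 2.85 + 3.42 = 6.27.
Reliability = 6.27 / 7.42 = 0.845.

0.845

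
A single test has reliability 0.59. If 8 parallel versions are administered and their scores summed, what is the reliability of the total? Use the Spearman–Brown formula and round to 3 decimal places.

0.920

ρ_k = kρ / (1 + (k−1)ρ) = 8·0.59 / (1 + 7·0.59) = 4.720 / 5.130 = 0.920.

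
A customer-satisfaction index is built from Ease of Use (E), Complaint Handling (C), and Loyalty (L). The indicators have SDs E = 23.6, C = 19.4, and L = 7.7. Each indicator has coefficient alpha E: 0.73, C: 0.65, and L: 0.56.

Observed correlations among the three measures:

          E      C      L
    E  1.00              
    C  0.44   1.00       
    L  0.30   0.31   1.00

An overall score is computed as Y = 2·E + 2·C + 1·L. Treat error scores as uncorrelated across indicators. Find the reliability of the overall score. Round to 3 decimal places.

Var(Y) = 2²·23.6² + 2²·19.4² + 7.7² + 2·[4·23.6·19.4·0.44 + 2·23.6·7.7·0.30 + 2·19.4·7.7·0.31] = 3792.57 + 2014.89 = 5807.46.
Under uncorrelated errors the observed covariances equal the true-score covariances, so only the own-variance terms attenuate.
True-score variance = [2²·23.6²·0.73 + 2²·19.4²·0.65 + 7.7²·0.56] + 2014.89 = 2638.06 + 2014.89 = 4652.95.
Reliability = 4652.95 / 5807.46 = 0.801.

0.801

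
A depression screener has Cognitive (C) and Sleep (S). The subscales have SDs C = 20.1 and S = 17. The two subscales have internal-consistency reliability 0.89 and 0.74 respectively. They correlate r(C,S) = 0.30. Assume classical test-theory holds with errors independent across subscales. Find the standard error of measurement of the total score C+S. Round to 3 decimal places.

Var(total) = 693.01 + 205.02 = 898.03.
True-score variance = 573.429 + 205.02 = 778.449, so reliability = 0.8668.
Error variance = 898.03 − 778.449 = 119.581; SEM = √119.581 = 10.935.

10.935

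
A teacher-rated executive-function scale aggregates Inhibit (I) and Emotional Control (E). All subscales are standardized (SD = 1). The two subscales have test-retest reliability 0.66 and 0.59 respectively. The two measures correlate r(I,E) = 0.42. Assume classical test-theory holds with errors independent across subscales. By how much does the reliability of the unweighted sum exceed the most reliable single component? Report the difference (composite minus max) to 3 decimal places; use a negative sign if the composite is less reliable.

Var(sum) = 2 + 0.84 = 2.84; true-score variance = 1.25 + 0.84 = 2.09; composite reliability = 0.7359.
Max component reliability = 0.6600.
Difference = 0.7359 − 0.6600 = 0.076.

0.076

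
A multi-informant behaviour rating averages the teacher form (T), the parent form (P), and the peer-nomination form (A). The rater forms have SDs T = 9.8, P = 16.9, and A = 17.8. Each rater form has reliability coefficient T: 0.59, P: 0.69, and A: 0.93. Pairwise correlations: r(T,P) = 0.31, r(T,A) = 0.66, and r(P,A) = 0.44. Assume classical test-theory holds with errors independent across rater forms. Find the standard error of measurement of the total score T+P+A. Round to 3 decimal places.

Var(total) = 698.49 + 597.667 = 1296.16.
True-score variance = 548.396 + 597.667 = 1146.06, so reliability = 0.8842.
Error variance = 1296.16 − 1146.06 = 150.094; SEM = √150.094 = 12.251.

12.251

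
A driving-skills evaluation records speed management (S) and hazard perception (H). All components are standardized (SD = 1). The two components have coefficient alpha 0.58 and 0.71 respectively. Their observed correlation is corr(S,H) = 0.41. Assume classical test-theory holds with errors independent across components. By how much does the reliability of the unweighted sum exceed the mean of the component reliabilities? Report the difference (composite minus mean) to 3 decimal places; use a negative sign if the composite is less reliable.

0.103

Var(sum) = 2 + 0.82 = 2.82; true-score variance = 1.29 + 0.82 = 2.11; composite reliability = 0.7482.
Mean component reliability = 0.6450.
Difference = 0.7482 − 0.6450 = 0.103.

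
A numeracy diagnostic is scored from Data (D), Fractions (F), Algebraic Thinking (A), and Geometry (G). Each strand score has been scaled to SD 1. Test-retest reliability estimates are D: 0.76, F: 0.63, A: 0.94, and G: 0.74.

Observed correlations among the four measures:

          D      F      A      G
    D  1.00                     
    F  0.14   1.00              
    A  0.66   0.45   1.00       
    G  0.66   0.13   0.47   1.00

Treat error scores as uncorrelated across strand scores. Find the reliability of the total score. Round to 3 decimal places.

Var(D+F+A+G) = 4 + 2·[0.14 + 0.66 + 0.66 + 0.45 + 0.13 + 0.47] = 4 + 5.02 = 9.02.
Because errors are independent across components, Cov(Tᵢ,Tⱼ) = Cov(Xᵢ,Xⱼ); the off-diagonal part of the true-score variance is the same as above.
True-score variance = [0.76 + 0.63 + 0.94 + 0.74] + 5.02 = 3.07 + 5.02 = 8.09.
Reliability = 8.09 / 9.02 = 0.897.

0.897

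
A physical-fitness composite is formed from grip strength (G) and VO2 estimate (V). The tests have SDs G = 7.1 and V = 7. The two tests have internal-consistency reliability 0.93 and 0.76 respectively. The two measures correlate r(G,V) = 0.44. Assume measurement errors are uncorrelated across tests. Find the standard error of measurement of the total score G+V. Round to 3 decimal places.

3.910

Var(total) = 99.41 + 43.736 = 143.146.
True-score variance = 84.1213 + 43.736 = 127.857, so reliability = 0.8932.
Error variance = 143.146 − 127.857 = 15.2887; SEM = √15.2887 = 3.910.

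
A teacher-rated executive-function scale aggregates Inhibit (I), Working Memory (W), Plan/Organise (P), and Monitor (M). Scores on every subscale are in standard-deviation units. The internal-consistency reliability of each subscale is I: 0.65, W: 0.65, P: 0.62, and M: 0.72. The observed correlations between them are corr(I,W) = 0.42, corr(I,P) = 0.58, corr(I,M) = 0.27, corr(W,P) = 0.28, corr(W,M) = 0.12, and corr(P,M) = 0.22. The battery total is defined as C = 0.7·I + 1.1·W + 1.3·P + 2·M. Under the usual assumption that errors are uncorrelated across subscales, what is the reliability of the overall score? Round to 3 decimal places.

Var(C) = 0.7² + 1.1² + 1.3² + 2² + 2·[0.77·0.42 + 0.91·0.58 + 1.4·0.27 + 1.43·0.28 + 2.2·0.12 + 2.6·0.22] = 7.39 + 4.9312 = 12.3212.
With uncorrelated errors the cross-covariances are all true-score covariance, so they carry over unchanged; only the diagonal terms shrink to ρᵢσᵢ².
True-score variance = [0.7²·0.65 + 1.1²·0.65 + 1.3²·0.62 + 2²·0.72] + 4.9312 = 5.0328 + 4.9312 = 9.964.
Reliability = 9.964 / 12.3212 = 0.809.

0.809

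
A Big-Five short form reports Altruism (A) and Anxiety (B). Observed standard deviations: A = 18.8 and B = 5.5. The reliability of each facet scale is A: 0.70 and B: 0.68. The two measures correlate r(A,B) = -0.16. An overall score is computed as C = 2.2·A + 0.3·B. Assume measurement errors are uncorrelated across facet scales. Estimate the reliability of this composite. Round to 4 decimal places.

0.6961

Var(C) = 2.2²·18.8² + 0.3²·5.5² + 2·[0.66·18.8·5.5·(-0.16)] = 1713.37 − 21.8381 = 1691.53.
Under uncorrelated errors the observed covariances equal the true-score covariances, so only the own-variance terms attenuate.
True-score variance = [2.2²·18.8²·0.70 + 0.3²·5.5²·0.68] − 21.8381 = 1199.31 − 21.8381 = 1177.47.
Reliability = 1177.47 / 1691.53 = 0.6961.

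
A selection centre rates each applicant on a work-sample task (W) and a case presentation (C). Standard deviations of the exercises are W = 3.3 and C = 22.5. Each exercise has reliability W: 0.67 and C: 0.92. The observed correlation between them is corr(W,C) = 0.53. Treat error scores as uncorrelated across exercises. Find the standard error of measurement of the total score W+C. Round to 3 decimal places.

6.640

Var(total) = 517.14 + 78.705 = 595.845.
True-score variance = 473.046 + 78.705 = 551.751, so reliability = 0.9260.
Error variance = 595.845 − 551.751 = 44.0937; SEM = √44.0937 = 6.640.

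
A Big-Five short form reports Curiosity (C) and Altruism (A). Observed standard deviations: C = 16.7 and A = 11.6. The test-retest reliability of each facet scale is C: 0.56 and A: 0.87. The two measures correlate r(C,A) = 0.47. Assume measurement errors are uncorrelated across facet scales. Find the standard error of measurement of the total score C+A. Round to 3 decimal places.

11.841

Var(total) = 413.45 + 182.097 = 595.547.
True-score variance = 273.246 + 182.097 = 455.342, so reliability = 0.7646.
Error variance = 595.547 − 455.342 = 140.204; SEM = √140.204 = 11.841.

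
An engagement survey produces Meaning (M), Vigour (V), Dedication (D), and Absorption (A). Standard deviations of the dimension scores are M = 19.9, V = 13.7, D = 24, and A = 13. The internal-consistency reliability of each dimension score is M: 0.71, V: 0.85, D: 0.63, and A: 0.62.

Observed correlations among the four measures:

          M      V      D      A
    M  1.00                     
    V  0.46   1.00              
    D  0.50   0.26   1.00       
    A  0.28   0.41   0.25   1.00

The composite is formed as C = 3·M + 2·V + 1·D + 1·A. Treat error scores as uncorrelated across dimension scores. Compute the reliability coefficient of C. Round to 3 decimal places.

Var(C) = 3²·19.9² + 2²·13.7² + 24² + 13² + 2·[6·19.9·13.7·0.46 + 3·19.9·24·0.50 + 3·19.9·13·0.28 + 2·13.7·24·0.26 + 2·13.7·13·0.41 + 24·13·0.25] = 5059.85 + 4162.37 = 9222.22.
Under uncorrelated errors the observed covariances equal the true-score covariances, so only the own-variance terms attenuate.
True-score variance = [3²·19.9²·0.71 + 2²·13.7²·0.85 + 24²·0.63 + 13²·0.62] + 4162.37 = 3636.31 + 4162.37 = 7798.68.
Reliability = 7798.68 / 9222.22 = 0.846.

0.846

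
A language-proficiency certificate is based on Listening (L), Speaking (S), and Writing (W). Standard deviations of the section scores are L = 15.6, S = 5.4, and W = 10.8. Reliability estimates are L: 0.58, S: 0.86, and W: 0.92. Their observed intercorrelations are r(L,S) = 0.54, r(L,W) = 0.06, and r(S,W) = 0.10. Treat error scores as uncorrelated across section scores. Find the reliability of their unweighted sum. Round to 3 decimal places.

0.774

Var(L+S+W) = 15.6² + 5.4² + 10.8² + 2·[15.6·5.4·0.54 + 15.6·10.8·0.06 + 5.4·10.8·0.10] = 389.16 + 122.861 = 512.021.
Under uncorrelated errors the observed covariances equal the true-score covariances, so only the own-variance terms attenuate.
True-score variance = [15.6²·0.58 + 5.4²·0.86 + 10.8²·0.92] + 122.861 = 273.535 + 122.861 = 396.396.
Reliability = 396.396 / 512.021 = 0.774.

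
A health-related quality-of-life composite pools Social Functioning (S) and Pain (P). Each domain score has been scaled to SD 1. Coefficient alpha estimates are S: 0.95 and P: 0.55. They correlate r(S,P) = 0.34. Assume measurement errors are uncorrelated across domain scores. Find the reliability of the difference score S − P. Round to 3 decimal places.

0.621

Var(S−P) = 1 + 1 − 2·0.34 = 2 − 0.68 = 1.32.
Because errors are independent across components, Cov(Tᵢ,Tⱼ) = Cov(Xᵢ,Xⱼ); the off-diagonal part of the true-score variance is the same as above.
True-score variance = [0.95 + 0.55] − 0.68 = 1.5 − 0.68 = 0.82.
Reliability = 0.82 / 1.32 = 0.621.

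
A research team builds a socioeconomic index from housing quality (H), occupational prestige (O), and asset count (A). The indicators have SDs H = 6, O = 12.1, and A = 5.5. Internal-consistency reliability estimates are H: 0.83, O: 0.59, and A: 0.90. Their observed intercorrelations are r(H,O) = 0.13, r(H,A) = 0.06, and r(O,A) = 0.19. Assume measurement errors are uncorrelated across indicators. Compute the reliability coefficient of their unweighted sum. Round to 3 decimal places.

0.735

Var(H+O+A) = 6² + 12.1² + 5.5² + 2·[6·12.1·0.13 + 6·5.5·0.06 + 12.1·5.5·0.19] = 212.66 + 48.125 = 260.785.
Under uncorrelated errors the observed covariances equal the true-score covariances, so only the own-variance terms attenuate.
True-score variance = [6²·0.83 + 12.1²·0.59 + 5.5²·0.90] + 48.125 = 143.487 + 48.125 = 191.612.
Reliability = 191.612 / 260.785 = 0.735.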